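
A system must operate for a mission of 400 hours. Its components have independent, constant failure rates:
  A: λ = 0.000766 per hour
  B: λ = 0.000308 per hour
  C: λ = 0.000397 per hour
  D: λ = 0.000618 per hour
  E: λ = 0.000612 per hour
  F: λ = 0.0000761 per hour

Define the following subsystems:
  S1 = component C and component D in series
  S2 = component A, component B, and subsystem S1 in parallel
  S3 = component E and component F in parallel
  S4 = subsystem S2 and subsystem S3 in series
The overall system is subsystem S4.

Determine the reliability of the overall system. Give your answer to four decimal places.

0.9833

R(A) = exp(−0.000766 × 400) = 0.736092
R(B) = exp(−0.000308 × 400) = 0.884087
R(C) = exp(−0.000397 × 400) = 0.853167
R(D) = exp(−0.000618 × 400) = 0.780984
R(E) = exp(−0.000612 × 400) = 0.782861
R(F) = exp(−0.0000761 × 400) = 0.970019
Series (C and D): 0.853167 × 0.780984 = 0.666310
Parallel (A, B, and [0.666310]): 1 − (1 − 0.736092)(1 − 0.884087)(1 − 0.666310) = 0.989792
Parallel (E and F): 1 − (1 − 0.782861)(1 − 0.970019) = 0.993490
Series ([0.989792] and [0.993490]): 0.989792 × 0.993490 = 0.9833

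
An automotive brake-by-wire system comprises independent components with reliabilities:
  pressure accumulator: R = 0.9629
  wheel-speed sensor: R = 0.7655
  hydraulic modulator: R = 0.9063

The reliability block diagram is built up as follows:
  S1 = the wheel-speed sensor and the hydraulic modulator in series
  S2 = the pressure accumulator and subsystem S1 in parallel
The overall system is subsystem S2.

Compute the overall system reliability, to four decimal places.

Series (wheel-speed sensor and hydraulic modulator): 0.765500 × 0.906300 = 0.693773
Parallel (pressure accumulator and [0.693773]): 1 − (1 − 0.962900)(1 − 0.693773) = 0.9886

0.9886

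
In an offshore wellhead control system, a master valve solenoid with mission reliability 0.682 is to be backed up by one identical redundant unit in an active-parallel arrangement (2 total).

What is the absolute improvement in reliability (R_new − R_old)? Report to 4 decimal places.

R_before = 0.682
R_after = 1 − (1 − 0.682)^2 = 0.8989
ΔR = 0.8989 − 0.682 = 0.2169

0.2169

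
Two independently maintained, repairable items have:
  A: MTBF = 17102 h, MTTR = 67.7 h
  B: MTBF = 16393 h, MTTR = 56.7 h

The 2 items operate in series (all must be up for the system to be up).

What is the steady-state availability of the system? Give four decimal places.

A(A) = MTBF/(MTBF+MTTR) = 17102/(17102+67.7) = 0.996057
A(B) = MTBF/(MTBF+MTTR) = 16393/(16393+56.7) = 0.996553
Series availability: 0.996057 × 0.996553 = 0.9926

0.9926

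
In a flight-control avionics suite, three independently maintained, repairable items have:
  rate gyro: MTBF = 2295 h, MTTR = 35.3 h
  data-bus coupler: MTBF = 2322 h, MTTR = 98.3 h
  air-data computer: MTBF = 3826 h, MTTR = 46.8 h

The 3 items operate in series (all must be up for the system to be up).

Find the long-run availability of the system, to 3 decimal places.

0.933

A(rate gyro) = MTBF/(MTBF+MTTR) = 2295/(2295+35.3) = 0.984852
A(data-bus coupler) = MTBF/(MTBF+MTTR) = 2322/(2322+98.3) = 0.959385
A(air-data computer) = MTBF/(MTBF+MTTR) = 3826/(3826+46.8) = 0.987916
Series availability: 0.984852 × 0.959385 × 0.987916 = 0.933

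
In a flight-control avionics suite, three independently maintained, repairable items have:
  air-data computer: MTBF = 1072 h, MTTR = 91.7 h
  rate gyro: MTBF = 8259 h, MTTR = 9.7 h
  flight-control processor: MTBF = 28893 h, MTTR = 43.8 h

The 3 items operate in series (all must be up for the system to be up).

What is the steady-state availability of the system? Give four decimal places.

0.9187

A(air-data computer) = MTBF/(MTBF+MTTR) = 1072/(1072+91.7) = 0.921200
A(rate gyro) = MTBF/(MTBF+MTTR) = 8259/(8259+9.7) = 0.998827
A(flight-control processor) = MTBF/(MTBF+MTTR) = 28893/(28893+43.8) = 0.998486
Series availability: 0.921200 × 0.998827 × 0.998486 = 0.9187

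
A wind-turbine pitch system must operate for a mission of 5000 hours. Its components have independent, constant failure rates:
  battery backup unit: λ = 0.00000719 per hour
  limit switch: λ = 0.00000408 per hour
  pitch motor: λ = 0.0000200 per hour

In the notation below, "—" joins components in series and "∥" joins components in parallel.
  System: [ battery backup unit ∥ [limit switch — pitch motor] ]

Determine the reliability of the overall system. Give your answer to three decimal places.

0.996

R(battery backup unit) = exp(−0.00000719 × 5000) = 0.96469
R(limit switch) = exp(−0.00000408 × 5000) = 0.97981
R(pitch motor) = exp(−0.0000200 × 5000) = 0.90484
Series (limit switch and pitch motor): 0.97981 × 0.90484 = 0.88657
Parallel (battery backup unit and [0.88657]): 1 − (1 − 0.96469)(1 − 0.88657) = 0.996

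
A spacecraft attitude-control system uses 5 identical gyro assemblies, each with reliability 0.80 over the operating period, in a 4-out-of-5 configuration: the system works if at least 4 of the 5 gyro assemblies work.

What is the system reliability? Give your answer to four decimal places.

0.7373

R = Σ_{i=4}^{5} C(5,i) p^i (1−p)^{5−i} with p = 0.80
C(5,4)·0.80^4·0.20^1 = 0.409600
C(5,5)·0.80^5·0.20^0 = 0.327680
Sum = 0.7373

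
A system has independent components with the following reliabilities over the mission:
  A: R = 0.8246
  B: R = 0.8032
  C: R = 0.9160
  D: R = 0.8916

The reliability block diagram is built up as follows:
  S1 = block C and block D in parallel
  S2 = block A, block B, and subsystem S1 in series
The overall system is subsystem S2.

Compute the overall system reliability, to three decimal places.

0.656

Parallel (C and D): 1 − (1 − 0.91600)(1 − 0.89160) = 0.99089
Series (A, B, and [0.99089]): 0.82460 × 0.80320 × 0.99089 = 0.656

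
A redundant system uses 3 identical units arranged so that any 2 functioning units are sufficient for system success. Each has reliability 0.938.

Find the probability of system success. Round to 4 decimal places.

0.9889

R = Σ_{i=2}^{3} C(3,i) p^i (1−p)^{3−i} with p = 0.938
C(3,2)·0.938^2·0.062^1 = 0.163651
C(3,3)·0.938^3·0.062^0 = 0.825294
Sum = 0.9889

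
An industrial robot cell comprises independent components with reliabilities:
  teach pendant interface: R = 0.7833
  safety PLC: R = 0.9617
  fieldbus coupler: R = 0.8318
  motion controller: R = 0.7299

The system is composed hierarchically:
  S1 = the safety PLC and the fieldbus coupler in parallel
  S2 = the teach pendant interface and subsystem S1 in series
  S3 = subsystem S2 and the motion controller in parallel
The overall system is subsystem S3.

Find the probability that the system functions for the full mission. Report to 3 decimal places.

0.940

Parallel (safety PLC and fieldbus coupler): 1 − (1 − 0.96170)(1 − 0.83180) = 0.99356
Series (teach pendant interface and [0.99356]): 0.78330 × 0.99356 = 0.77826
Parallel ([0.77826] and motion controller): 1 − (1 − 0.77826)(1 − 0.72990) = 0.940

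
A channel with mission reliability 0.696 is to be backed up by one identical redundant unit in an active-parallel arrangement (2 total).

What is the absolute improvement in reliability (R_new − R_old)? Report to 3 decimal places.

R_before = 0.696
R_after = 1 − (1 − 0.696)^2 = 0.908
ΔR = 0.908 − 0.696 = 0.212

0.212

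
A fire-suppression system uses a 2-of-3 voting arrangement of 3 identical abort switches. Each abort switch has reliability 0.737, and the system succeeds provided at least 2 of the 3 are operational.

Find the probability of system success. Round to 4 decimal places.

0.8289

R = Σ_{i=2}^{3} C(3,i) p^i (1−p)^{3−i} with p = 0.737
C(3,2)·0.737^2·0.263^1 = 0.428560
C(3,3)·0.737^3·0.263^0 = 0.400316
Sum = 0.8289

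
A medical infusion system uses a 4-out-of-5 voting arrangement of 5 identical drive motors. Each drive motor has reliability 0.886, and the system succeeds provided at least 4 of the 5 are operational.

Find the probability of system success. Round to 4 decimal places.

R = Σ_{i=4}^{5} C(5,i) p^i (1−p)^{5−i} with p = 0.886
C(5,4)·0.886^4·0.114^1 = 0.351245
C(5,5)·0.886^5·0.114^0 = 0.545970
Sum = 0.8972

0.8972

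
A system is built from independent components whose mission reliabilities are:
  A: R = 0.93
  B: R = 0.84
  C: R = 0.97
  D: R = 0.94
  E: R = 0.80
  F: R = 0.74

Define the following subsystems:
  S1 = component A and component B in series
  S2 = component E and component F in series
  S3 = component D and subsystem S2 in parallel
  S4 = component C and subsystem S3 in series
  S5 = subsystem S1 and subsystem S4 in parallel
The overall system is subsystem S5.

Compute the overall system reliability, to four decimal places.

0.9882

Series (A and B): 0.930000 × 0.840000 = 0.781200
Series (E and F): 0.800000 × 0.740000 = 0.592000
Parallel (D and [0.592000]): 1 − (1 − 0.940000)(1 − 0.592000) = 0.975520
Series (C and [0.975520]): 0.970000 × 0.975520 = 0.946254
Parallel ([0.781200] and [0.946254]): 1 − (1 − 0.781200)(1 − 0.946254) = 0.9882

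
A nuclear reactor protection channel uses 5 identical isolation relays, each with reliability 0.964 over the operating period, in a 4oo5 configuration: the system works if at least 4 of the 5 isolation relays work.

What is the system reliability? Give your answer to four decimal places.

R = Σ_{i=4}^{5} C(5,i) p^i (1−p)^{5−i} with p = 0.964
C(5,4)·0.964^4·0.036^1 = 0.155446
C(5,5)·0.964^5·0.036^0 = 0.832502
Sum = 0.9879

0.9879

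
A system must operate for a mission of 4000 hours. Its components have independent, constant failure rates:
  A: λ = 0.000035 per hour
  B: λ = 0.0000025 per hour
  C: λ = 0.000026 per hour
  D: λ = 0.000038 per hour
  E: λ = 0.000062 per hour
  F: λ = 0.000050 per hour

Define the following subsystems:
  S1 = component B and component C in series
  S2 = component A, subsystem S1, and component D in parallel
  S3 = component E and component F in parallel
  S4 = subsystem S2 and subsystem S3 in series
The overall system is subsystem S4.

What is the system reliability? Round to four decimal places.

0.9583

R(A) = exp(−0.000035 × 4000) = 0.869358
R(B) = exp(−0.0000025 × 4000) = 0.990050
R(C) = exp(−0.000026 × 4000) = 0.901225
R(D) = exp(−0.000038 × 4000) = 0.858988
R(E) = exp(−0.000062 × 4000) = 0.780360
R(F) = exp(−0.000050 × 4000) = 0.818731
Series (B and C): 0.990050 × 0.901225 = 0.892258
Parallel (A, [0.892258], and D): 1 − (1 − 0.869358)(1 − 0.892258)(1 − 0.858988) = 0.998015
Parallel (E and F): 1 − (1 − 0.780360)(1 − 0.818731) = 0.960186
Series ([0.998015] and [0.960186]): 0.998015 × 0.960186 = 0.9583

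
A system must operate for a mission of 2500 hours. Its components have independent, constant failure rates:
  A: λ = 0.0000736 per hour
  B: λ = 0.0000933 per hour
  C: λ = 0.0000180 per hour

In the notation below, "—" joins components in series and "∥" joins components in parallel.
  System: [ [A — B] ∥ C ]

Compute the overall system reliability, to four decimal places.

R(A) = exp(−0.0000736 × 2500) = 0.831936
R(B) = exp(−0.0000933 × 2500) = 0.791956
R(C) = exp(−0.0000180 × 2500) = 0.955997
Series (A and B): 0.831936 × 0.791956 = 0.658857
Parallel ([0.658857] and C): 1 − (1 − 0.658857)(1 − 0.955997) = 0.9850

0.9850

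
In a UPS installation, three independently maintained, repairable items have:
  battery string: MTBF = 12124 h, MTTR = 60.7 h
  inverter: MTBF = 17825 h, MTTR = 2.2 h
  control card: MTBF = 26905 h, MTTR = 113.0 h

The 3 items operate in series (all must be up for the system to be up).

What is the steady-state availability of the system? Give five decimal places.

A(battery string) = MTBF/(MTBF+MTTR) = 12124/(12124+60.7) = 0.995018
A(inverter) = MTBF/(MTBF+MTTR) = 17825/(17825+2.2) = 0.999877
A(control card) = MTBF/(MTBF+MTTR) = 26905/(26905+113.0) = 0.995818
Series availability: 0.995018 × 0.999877 × 0.995818 = 0.99073

0.99073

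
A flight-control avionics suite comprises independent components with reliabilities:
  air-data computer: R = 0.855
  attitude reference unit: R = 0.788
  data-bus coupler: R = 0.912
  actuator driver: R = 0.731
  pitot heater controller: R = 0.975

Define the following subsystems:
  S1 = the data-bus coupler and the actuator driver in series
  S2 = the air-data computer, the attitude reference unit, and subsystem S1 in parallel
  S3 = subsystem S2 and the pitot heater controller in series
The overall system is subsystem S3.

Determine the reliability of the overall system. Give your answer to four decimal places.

0.9650

Series (data-bus coupler and actuator driver): 0.912000 × 0.731000 = 0.666672
Parallel (air-data computer, attitude reference unit, and [0.666672]): 1 − (1 − 0.855000)(1 − 0.788000)(1 − 0.666672) = 0.989753
Series ([0.989753] and pitot heater controller): 0.989753 × 0.975000 = 0.9650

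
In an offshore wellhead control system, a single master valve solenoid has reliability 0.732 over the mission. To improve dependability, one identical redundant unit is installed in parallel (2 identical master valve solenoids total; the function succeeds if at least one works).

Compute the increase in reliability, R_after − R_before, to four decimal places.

R_before = 0.732
R_after = 1 − (1 − 0.732)^2 = 0.9282
ΔR = 0.9282 − 0.732 = 0.1962

0.1962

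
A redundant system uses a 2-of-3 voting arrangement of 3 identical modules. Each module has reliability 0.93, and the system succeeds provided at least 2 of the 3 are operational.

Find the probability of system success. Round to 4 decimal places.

0.9860

R = Σ_{i=2}^{3} C(3,i) p^i (1−p)^{3−i} with p = 0.93
C(3,2)·0.93^2·0.07^1 = 0.181629
C(3,3)·0.93^3·0.07^0 = 0.804357
Sum = 0.9860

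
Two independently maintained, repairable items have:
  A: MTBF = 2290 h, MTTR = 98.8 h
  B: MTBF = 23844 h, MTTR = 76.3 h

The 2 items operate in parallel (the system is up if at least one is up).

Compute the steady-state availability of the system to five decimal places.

0.99987

A(A) = MTBF/(MTBF+MTTR) = 2290/(2290+98.8) = 0.958640
A(B) = MTBF/(MTBF+MTTR) = 23844/(23844+76.3) = 0.996810
Parallel availability: 1 − (1 − 0.958640)(1 − 0.996810) = 0.99987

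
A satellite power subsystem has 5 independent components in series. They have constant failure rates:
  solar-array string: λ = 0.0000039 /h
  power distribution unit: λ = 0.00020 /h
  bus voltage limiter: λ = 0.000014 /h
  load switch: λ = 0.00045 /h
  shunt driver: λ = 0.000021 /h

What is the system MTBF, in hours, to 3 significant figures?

Series of exponential components: λ_sys = Σ λ_i
λ_sys = 0.0000039 + 0.00020 + 0.000014 + 0.00045 + 0.000021 = 6.8890e-04 /h
MTBF = 1 / λ_sys = 1450 h

1450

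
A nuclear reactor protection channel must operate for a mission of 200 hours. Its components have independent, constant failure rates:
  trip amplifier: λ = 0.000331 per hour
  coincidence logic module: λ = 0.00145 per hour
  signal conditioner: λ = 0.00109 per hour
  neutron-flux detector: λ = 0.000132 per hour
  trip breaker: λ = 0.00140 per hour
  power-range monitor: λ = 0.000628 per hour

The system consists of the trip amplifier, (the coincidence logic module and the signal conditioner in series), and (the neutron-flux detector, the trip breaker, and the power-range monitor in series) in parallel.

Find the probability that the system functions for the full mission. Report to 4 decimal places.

R(trip amplifier) = exp(−0.000331 × 200) = 0.935944
R(coincidence logic module) = exp(−0.00145 × 200) = 0.748264
R(signal conditioner) = exp(−0.00109 × 200) = 0.804125
R(neutron-flux detector) = exp(−0.000132 × 200) = 0.973945
R(trip breaker) = exp(−0.00140 × 200) = 0.755784
R(power-range monitor) = exp(−0.000628 × 200) = 0.881968
Series (coincidence logic module and signal conditioner): 0.748264 × 0.804125 = 0.601698
Series (neutron-flux detector, trip breaker, and power-range monitor): 0.973945 × 0.755784 × 0.881968 = 0.649210
Parallel (trip amplifier, [0.601698], and [0.649210]): 1 − (1 − 0.935944)(1 − 0.601698)(1 − 0.649210) = 0.9911

0.9911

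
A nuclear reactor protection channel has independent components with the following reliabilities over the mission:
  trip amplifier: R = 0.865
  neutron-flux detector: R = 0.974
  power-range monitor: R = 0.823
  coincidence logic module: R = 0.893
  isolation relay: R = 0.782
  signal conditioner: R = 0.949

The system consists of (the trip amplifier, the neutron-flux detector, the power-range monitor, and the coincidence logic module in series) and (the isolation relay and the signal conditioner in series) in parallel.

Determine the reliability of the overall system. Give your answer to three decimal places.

0.902

Series (trip amplifier, neutron-flux detector, power-range monitor, and coincidence logic module): 0.86500 × 0.97400 × 0.82300 × 0.89300 = 0.61919
Series (isolation relay and signal conditioner): 0.78200 × 0.94900 = 0.74212
Parallel ([0.61919] and [0.74212]): 1 − (1 − 0.61919)(1 − 0.74212) = 0.902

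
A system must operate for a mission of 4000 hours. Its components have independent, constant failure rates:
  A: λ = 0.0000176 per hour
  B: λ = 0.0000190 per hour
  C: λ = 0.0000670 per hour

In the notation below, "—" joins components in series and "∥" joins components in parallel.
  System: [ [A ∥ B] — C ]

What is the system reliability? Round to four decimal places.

R(A) = exp(−0.0000176 × 4000) = 0.932021
R(B) = exp(−0.0000190 × 4000) = 0.926816
R(C) = exp(−0.0000670 × 4000) = 0.764908
Parallel (A and B): 1 − (1 − 0.932021)(1 − 0.926816) = 0.995025
Series ([0.995025] and C): 0.995025 × 0.764908 = 0.7611

0.7611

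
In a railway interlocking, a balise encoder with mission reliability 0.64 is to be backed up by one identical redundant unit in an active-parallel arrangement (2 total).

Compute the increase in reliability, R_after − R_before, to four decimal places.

R_before = 0.64
R_after = 1 − (1 − 0.64)^2 = 0.8704
ΔR = 0.8704 − 0.64 = 0.2304

0.2304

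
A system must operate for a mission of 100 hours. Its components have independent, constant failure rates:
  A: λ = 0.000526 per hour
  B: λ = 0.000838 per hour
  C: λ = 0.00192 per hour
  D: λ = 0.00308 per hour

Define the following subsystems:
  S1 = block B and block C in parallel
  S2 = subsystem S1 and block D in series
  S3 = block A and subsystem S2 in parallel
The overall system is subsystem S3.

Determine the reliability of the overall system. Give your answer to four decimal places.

R(A) = exp(−0.000526 × 100) = 0.948759
R(B) = exp(−0.000838 × 100) = 0.919615
R(C) = exp(−0.00192 × 100) = 0.825307
R(D) = exp(−0.00308 × 100) = 0.734915
Parallel (B and C): 1 − (1 − 0.919615)(1 − 0.825307) = 0.985957
Series ([0.985957] and D): 0.985957 × 0.734915 = 0.724595
Parallel (A and [0.724595]): 1 − (1 − 0.948759)(1 − 0.724595) = 0.9859

0.9859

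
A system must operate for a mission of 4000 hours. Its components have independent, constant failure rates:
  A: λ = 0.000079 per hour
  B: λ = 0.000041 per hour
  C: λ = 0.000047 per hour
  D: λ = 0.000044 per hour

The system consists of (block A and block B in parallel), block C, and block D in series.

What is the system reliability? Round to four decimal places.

R(A) = exp(−0.000079 × 4000) = 0.729059
R(B) = exp(−0.000041 × 4000) = 0.848742
R(C) = exp(−0.000047 × 4000) = 0.828615
R(D) = exp(−0.000044 × 4000) = 0.838618
Parallel (A and B): 1 − (1 − 0.729059)(1 − 0.848742) = 0.959018
Series ([0.959018], C, and D): 0.959018 × 0.828615 × 0.838618 = 0.6664

0.6664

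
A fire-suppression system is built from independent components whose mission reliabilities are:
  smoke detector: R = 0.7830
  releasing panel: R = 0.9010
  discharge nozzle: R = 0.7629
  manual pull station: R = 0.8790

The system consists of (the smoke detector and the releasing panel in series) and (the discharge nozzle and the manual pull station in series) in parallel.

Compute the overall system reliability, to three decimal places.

0.903

Series (smoke detector and releasing panel): 0.78300 × 0.90100 = 0.70548
Series (discharge nozzle and manual pull station): 0.76290 × 0.87900 = 0.67059
Parallel ([0.70548] and [0.67059]): 1 − (1 − 0.70548)(1 − 0.67059) = 0.903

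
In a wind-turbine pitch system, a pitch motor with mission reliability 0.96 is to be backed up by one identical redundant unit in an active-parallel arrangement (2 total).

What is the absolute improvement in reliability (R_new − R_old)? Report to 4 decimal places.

0.0384

R_before = 0.96
R_after = 1 − (1 − 0.96)^2 = 0.9984
ΔR = 0.9984 − 0.96 = 0.0384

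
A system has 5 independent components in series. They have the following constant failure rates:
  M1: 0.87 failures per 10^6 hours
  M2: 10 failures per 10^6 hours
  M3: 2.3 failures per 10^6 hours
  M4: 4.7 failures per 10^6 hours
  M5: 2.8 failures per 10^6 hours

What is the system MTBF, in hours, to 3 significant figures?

Series of exponential components: λ_sys = Σ λ_i
λ_sys = 0.00000087 + 0.000010 + 0.0000023 + 0.0000047 + 0.0000028 = 2.0670e-05 /h
MTBF = 1 / λ_sys = 48400 h

48400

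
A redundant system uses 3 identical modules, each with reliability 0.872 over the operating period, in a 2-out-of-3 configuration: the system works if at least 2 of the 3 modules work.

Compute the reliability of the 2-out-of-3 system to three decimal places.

0.955

R = Σ_{i=2}^{3} C(3,i) p^i (1−p)^{3−i} with p = 0.872
C(3,2)·0.872^2·0.128^1 = 0.29199
C(3,3)·0.872^3·0.128^0 = 0.66305
Sum = 0.955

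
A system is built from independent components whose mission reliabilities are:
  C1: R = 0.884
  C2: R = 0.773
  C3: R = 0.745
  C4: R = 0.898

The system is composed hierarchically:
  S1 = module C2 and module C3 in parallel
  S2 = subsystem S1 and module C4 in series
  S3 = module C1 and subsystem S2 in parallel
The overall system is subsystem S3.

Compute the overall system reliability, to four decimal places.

0.9821

Parallel (C2 and C3): 1 − (1 − 0.773000)(1 − 0.745000) = 0.942115
Series ([0.942115] and C4): 0.942115 × 0.898000 = 0.846019
Parallel (C1 and [0.846019]): 1 − (1 − 0.884000)(1 − 0.846019) = 0.9821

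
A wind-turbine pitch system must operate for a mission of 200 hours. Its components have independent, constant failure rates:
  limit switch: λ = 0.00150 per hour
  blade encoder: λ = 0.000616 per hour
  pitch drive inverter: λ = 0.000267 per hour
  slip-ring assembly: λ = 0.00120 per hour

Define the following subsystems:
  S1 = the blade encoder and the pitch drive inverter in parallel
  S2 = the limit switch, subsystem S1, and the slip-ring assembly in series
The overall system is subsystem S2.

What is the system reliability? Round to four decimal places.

0.5792

R(limit switch) = exp(−0.00150 × 200) = 0.740818
R(blade encoder) = exp(−0.000616 × 200) = 0.884087
R(pitch drive inverter) = exp(−0.000267 × 200) = 0.948001
R(slip-ring assembly) = exp(−0.00120 × 200) = 0.786628
Parallel (blade encoder and pitch drive inverter): 1 − (1 − 0.884087)(1 − 0.948001) = 0.993973
Series (limit switch, [0.993973], and slip-ring assembly): 0.740818 × 0.993973 × 0.786628 = 0.5792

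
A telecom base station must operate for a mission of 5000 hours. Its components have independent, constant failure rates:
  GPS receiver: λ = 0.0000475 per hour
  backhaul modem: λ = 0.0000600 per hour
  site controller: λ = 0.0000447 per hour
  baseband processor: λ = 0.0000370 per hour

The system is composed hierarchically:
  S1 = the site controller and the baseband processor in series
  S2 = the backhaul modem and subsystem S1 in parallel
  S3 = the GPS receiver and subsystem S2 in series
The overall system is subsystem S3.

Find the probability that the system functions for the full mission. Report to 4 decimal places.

R(GPS receiver) = exp(−0.0000475 × 5000) = 0.788597
R(backhaul modem) = exp(−0.0000600 × 5000) = 0.740818
R(site controller) = exp(−0.0000447 × 5000) = 0.799715
R(baseband processor) = exp(−0.0000370 × 5000) = 0.831104
Series (site controller and baseband processor): 0.799715 × 0.831104 = 0.664646
Parallel (backhaul modem and [0.664646]): 1 − (1 − 0.740818)(1 − 0.664646) = 0.913082
Series (GPS receiver and [0.913082]): 0.788597 × 0.913082 = 0.7201

0.7201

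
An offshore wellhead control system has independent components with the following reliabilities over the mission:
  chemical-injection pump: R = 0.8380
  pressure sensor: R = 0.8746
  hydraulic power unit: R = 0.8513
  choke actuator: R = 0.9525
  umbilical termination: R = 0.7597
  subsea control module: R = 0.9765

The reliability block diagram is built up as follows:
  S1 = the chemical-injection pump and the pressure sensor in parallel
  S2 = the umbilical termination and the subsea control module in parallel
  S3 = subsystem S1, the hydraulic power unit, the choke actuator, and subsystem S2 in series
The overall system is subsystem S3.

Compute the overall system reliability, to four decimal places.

Parallel (chemical-injection pump and pressure sensor): 1 − (1 − 0.838000)(1 − 0.874600) = 0.979685
Parallel (umbilical termination and subsea control module): 1 − (1 − 0.759700)(1 − 0.976500) = 0.994353
Series ([0.979685], hydraulic power unit, choke actuator, and [0.994353]): 0.979685 × 0.851300 × 0.952500 × 0.994353 = 0.7899

0.7899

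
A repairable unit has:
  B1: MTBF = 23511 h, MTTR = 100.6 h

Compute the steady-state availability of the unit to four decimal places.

0.9957

A(B1) = MTBF/(MTBF+MTTR) = 23511/(23511+100.6) = 0.9957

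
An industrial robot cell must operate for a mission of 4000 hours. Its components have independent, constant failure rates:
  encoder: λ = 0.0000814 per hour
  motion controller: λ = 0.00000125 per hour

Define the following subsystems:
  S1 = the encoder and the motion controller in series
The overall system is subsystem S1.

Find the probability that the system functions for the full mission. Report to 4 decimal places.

R(encoder) = exp(−0.0000814 × 4000) = 0.722094
R(motion controller) = exp(−0.00000125 × 4000) = 0.995012
Series (encoder and motion controller): 0.722094 × 0.995012 = 0.7185

0.7185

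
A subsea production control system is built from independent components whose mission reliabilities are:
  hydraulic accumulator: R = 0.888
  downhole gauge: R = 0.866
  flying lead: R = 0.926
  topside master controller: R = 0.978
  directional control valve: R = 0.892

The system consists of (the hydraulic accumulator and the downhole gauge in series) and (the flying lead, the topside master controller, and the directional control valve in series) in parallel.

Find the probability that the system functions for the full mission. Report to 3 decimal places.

Series (hydraulic accumulator and downhole gauge): 0.88800 × 0.86600 = 0.76901
Series (flying lead, topside master controller, and directional control valve): 0.92600 × 0.97800 × 0.89200 = 0.80782
Parallel ([0.76901] and [0.80782]): 1 − (1 − 0.76901)(1 − 0.80782) = 0.956

0.956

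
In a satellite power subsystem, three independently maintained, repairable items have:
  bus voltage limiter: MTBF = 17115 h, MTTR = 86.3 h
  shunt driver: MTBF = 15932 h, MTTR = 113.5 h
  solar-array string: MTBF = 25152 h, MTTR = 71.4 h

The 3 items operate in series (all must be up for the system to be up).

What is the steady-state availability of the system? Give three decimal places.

0.985

A(bus voltage limiter) = MTBF/(MTBF+MTTR) = 17115/(17115+86.3) = 0.994983
A(shunt driver) = MTBF/(MTBF+MTTR) = 15932/(15932+113.5) = 0.992926
A(solar-array string) = MTBF/(MTBF+MTTR) = 25152/(25152+71.4) = 0.997169
Series availability: 0.994983 × 0.992926 × 0.997169 = 0.985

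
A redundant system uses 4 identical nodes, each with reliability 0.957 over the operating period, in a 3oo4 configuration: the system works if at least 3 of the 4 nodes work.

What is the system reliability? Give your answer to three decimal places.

0.990

R = Σ_{i=3}^{4} C(4,i) p^i (1−p)^{4−i} with p = 0.957
C(4,3)·0.957^3·0.043^1 = 0.15075
C(4,4)·0.957^4·0.043^0 = 0.83878
Sum = 0.990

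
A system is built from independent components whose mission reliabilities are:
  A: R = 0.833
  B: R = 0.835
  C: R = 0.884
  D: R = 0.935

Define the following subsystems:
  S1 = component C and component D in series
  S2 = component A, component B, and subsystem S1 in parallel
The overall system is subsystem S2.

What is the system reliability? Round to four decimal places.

0.9952

Series (C and D): 0.884000 × 0.935000 = 0.826540
Parallel (A, B, and [0.826540]): 1 − (1 − 0.833000)(1 − 0.835000)(1 − 0.826540) = 0.9952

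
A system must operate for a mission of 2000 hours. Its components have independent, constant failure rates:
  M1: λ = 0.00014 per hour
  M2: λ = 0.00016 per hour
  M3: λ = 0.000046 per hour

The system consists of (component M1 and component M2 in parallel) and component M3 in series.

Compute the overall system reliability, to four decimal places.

R(M1) = exp(−0.00014 × 2000) = 0.755784
R(M2) = exp(−0.00016 × 2000) = 0.726149
R(M3) = exp(−0.000046 × 2000) = 0.912105
Parallel (M1 and M2): 1 − (1 − 0.755784)(1 − 0.726149) = 0.933121
Series ([0.933121] and M3): 0.933121 × 0.912105 = 0.8511

0.8511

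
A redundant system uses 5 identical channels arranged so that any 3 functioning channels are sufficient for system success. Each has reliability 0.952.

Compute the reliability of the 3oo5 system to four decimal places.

R = Σ_{i=3}^{5} C(5,i) p^i (1−p)^{5−i} with p = 0.952
C(5,3)·0.952^3·0.048^2 = 0.019879
C(5,4)·0.952^4·0.048^1 = 0.197133
C(5,5)·0.952^5·0.048^0 = 0.781960
Sum = 0.9990

0.9990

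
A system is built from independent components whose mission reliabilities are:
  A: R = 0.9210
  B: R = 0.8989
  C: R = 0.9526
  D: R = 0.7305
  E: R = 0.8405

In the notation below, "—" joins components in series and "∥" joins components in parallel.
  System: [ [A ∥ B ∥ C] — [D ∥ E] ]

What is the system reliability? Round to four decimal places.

0.9567

Parallel (A, B, and C): 1 − (1 − 0.921000)(1 − 0.898900)(1 − 0.952600) = 0.999621
Parallel (D and E): 1 − (1 − 0.730500)(1 − 0.840500) = 0.957015
Series ([0.999621] and [0.957015]): 0.999621 × 0.957015 = 0.9567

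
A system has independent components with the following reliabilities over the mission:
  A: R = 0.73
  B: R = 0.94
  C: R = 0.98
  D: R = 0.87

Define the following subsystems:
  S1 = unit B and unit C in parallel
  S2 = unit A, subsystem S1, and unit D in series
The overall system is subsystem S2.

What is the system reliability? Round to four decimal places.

0.6343

Parallel (B and C): 1 − (1 − 0.940000)(1 − 0.980000) = 0.998800
Series (A, [0.998800], and D): 0.730000 × 0.998800 × 0.870000 = 0.6343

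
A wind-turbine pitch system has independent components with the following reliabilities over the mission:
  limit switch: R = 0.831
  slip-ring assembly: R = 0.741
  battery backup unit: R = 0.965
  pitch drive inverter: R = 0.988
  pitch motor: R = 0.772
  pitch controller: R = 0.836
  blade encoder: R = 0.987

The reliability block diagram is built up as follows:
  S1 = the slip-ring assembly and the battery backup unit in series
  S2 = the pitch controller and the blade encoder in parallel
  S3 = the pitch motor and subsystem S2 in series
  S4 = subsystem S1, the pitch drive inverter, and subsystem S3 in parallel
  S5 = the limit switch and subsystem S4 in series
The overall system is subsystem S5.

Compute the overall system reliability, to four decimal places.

Series (slip-ring assembly and battery backup unit): 0.741000 × 0.965000 = 0.715065
Parallel (pitch controller and blade encoder): 1 − (1 − 0.836000)(1 − 0.987000) = 0.997868
Series (pitch motor and [0.997868]): 0.772000 × 0.997868 = 0.770354
Parallel ([0.715065], pitch drive inverter, and [0.770354]): 1 − (1 − 0.715065)(1 − 0.988000)(1 − 0.770354) = 0.999215
Series (limit switch and [0.999215]): 0.831000 × 0.999215 = 0.8303

0.8303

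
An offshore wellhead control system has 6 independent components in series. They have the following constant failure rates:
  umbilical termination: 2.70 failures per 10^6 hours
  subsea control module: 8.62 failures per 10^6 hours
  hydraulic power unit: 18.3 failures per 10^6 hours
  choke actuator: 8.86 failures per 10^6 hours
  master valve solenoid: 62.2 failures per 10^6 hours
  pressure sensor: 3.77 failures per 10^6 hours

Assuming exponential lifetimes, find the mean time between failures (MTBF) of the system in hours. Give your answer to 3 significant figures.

Series of exponential components: λ_sys = Σ λ_i
λ_sys = 0.00000270 + 0.00000862 + 0.0000183 + 0.00000886 + 0.0000622 + 0.00000377 = 1.0445e-04 /h
MTBF = 1 / λ_sys = 9570 h

9570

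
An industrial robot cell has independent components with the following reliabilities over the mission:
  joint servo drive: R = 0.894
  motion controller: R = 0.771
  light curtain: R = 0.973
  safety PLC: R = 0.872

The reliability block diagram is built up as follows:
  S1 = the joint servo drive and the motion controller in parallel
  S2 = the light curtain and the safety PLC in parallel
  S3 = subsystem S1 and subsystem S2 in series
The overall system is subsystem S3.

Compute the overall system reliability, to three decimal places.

Parallel (joint servo drive and motion controller): 1 − (1 − 0.89400)(1 − 0.77100) = 0.97573
Parallel (light curtain and safety PLC): 1 − (1 − 0.97300)(1 − 0.87200) = 0.99654
Series ([0.97573] and [0.99654]): 0.97573 × 0.99654 = 0.972

0.972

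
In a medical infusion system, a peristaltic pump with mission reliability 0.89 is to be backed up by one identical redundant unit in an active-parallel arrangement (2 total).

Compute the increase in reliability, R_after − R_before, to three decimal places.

R_before = 0.89
R_after = 1 − (1 − 0.89)^2 = 0.988
ΔR = 0.988 − 0.89 = 0.098

0.098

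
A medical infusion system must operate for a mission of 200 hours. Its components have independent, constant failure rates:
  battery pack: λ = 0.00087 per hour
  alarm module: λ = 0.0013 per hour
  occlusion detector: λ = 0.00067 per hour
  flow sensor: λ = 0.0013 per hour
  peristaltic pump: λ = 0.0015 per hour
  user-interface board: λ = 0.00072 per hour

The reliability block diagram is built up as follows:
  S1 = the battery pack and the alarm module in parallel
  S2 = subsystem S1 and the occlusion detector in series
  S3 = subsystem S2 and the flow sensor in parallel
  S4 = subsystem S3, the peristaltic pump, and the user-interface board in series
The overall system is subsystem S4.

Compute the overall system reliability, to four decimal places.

R(battery pack) = exp(−0.00087 × 200) = 0.840297
R(alarm module) = exp(−0.0013 × 200) = 0.771052
R(occlusion detector) = exp(−0.00067 × 200) = 0.874590
R(flow sensor) = exp(−0.0013 × 200) = 0.771052
R(peristaltic pump) = exp(−0.0015 × 200) = 0.740818
R(user-interface board) = exp(−0.00072 × 200) = 0.865888
Parallel (battery pack and alarm module): 1 − (1 − 0.840297)(1 − 0.771052) = 0.963436
Series ([0.963436] and occlusion detector): 0.963436 × 0.874590 = 0.842611
Parallel ([0.842611] and flow sensor): 1 − (1 − 0.842611)(1 − 0.771052) = 0.963966
Series ([0.963966], peristaltic pump, and user-interface board): 0.963966 × 0.740818 × 0.865888 = 0.6184

0.6184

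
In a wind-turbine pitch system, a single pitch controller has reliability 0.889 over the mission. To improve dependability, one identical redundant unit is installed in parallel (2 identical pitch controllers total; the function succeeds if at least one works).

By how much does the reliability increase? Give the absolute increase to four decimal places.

0.0987

R_before = 0.889
R_after = 1 − (1 − 0.889)^2 = 0.9877
ΔR = 0.9877 − 0.889 = 0.0987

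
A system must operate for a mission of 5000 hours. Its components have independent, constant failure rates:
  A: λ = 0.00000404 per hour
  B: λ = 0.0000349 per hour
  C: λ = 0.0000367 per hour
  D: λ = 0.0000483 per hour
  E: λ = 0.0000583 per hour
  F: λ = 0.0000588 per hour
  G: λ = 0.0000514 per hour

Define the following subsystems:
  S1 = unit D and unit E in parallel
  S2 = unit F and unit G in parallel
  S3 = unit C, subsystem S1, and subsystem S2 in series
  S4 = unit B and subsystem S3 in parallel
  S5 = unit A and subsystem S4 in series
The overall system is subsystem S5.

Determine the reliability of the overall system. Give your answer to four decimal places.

0.9395

R(A) = exp(−0.00000404 × 5000) = 0.980003
R(B) = exp(−0.0000349 × 5000) = 0.839877
R(C) = exp(−0.0000367 × 5000) = 0.832352
R(D) = exp(−0.0000483 × 5000) = 0.785449
R(E) = exp(−0.0000583 × 5000) = 0.747142
R(F) = exp(−0.0000588 × 5000) = 0.745276
R(G) = exp(−0.0000514 × 5000) = 0.773368
Parallel (D and E): 1 − (1 − 0.785449)(1 − 0.747142) = 0.945749
Parallel (F and G): 1 − (1 − 0.745276)(1 − 0.773368) = 0.942271
Series (C, [0.945749], and [0.942271]): 0.832352 × 0.945749 × 0.942271 = 0.741752
Parallel (B and [0.741752]): 1 − (1 − 0.839877)(1 − 0.741752) = 0.958649
Series (A and [0.958649]): 0.980003 × 0.958649 = 0.9395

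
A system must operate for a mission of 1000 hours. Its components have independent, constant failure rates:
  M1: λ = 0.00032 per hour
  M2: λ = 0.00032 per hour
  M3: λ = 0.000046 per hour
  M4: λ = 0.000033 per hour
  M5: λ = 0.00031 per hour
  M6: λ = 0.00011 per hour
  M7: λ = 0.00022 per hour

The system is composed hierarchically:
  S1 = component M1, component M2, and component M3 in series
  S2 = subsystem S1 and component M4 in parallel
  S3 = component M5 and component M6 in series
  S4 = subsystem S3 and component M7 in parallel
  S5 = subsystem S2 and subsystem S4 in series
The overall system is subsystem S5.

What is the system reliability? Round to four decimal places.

0.9173

R(M1) = exp(−0.00032 × 1000) = 0.726149
R(M2) = exp(−0.00032 × 1000) = 0.726149
R(M3) = exp(−0.000046 × 1000) = 0.955042
R(M4) = exp(−0.000033 × 1000) = 0.967539
R(M5) = exp(−0.00031 × 1000) = 0.733447
R(M6) = exp(−0.00011 × 1000) = 0.895834
R(M7) = exp(−0.00022 × 1000) = 0.802519
Series (M1, M2, and M3): 0.726149 × 0.726149 × 0.955042 = 0.503586
Parallel ([0.503586] and M4): 1 − (1 − 0.503586)(1 − 0.967539) = 0.983886
Series (M5 and M6): 0.733447 × 0.895834 = 0.657047
Parallel ([0.657047] and M7): 1 − (1 − 0.657047)(1 − 0.802519) = 0.932273
Series ([0.983886] and [0.932273]): 0.983886 × 0.932273 = 0.9173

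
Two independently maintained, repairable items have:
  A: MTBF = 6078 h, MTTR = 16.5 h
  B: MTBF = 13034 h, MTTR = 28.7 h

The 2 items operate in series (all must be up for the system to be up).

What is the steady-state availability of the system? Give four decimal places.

A(A) = MTBF/(MTBF+MTTR) = 6078/(6078+16.5) = 0.997293
A(B) = MTBF/(MTBF+MTTR) = 13034/(13034+28.7) = 0.997803
Series availability: 0.997293 × 0.997803 = 0.9951

0.9951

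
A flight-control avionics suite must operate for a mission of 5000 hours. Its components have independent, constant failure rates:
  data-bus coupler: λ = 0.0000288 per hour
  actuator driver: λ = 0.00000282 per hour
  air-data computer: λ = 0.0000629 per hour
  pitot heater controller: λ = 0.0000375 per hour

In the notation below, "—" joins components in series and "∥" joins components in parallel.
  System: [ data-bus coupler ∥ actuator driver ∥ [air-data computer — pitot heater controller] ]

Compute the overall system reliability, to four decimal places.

0.9993

R(data-bus coupler) = exp(−0.0000288 × 5000) = 0.865888
R(actuator driver) = exp(−0.00000282 × 5000) = 0.985999
R(air-data computer) = exp(−0.0000629 × 5000) = 0.730154
R(pitot heater controller) = exp(−0.0000375 × 5000) = 0.829029
Series (air-data computer and pitot heater controller): 0.730154 × 0.829029 = 0.605319
Parallel (data-bus coupler, actuator driver, and [0.605319]): 1 − (1 − 0.865888)(1 − 0.985999)(1 − 0.605319) = 0.9993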